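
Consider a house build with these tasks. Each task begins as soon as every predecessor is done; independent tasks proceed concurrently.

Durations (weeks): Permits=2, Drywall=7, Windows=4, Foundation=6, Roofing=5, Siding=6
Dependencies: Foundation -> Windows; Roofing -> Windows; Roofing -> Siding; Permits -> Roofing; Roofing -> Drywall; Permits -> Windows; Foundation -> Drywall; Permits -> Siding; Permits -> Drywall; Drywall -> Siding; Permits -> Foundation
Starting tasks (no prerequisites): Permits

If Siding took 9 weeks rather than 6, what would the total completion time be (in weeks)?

24

As given, the longest chain is Permits→Foundation→Drywall→Siding = 2+6+7+6 = 21, so the finish is 21 weeks.
Siding lies on that path, so at 9 weeks the path becomes 24 weeks.
That remains the longest chain; total 24 weeks.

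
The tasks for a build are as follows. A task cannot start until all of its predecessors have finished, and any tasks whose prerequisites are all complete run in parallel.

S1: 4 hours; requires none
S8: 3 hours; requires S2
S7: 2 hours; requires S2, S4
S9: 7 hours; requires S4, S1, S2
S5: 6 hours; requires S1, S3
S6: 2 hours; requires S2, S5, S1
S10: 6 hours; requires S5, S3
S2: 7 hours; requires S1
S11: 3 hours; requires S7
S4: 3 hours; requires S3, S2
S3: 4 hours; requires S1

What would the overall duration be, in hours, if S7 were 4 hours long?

21

The binding path is S1→S2→S4→S9 = 4+7+3+7 = 21; finish at 21 hours.
S7 has 2 hours of float (longest path through it is 19).
The binding chain switches to S1→S2→S4→S7→S11 = 4+7+3+4+3 = 21; finish 21 hours.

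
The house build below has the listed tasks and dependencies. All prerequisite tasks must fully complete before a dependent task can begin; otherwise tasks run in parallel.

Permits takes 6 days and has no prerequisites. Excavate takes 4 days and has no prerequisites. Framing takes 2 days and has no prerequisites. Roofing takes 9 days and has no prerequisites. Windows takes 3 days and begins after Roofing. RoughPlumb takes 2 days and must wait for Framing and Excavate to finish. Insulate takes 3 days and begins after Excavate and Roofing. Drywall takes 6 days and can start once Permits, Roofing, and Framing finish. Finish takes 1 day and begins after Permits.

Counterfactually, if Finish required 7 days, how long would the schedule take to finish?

15

Actual critical path: Roofing→Drywall = 9+6 = 15 ⇒ 15 days.
Finish has 8 days of float (longest path through it is 7).
That remains the longest chain; total 15 days.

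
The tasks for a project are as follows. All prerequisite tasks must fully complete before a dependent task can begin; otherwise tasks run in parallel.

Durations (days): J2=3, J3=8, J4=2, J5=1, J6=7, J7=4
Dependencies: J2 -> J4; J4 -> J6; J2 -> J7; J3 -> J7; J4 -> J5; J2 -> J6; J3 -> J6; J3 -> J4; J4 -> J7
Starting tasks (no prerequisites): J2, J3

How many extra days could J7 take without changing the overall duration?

J3→J4→J6 = 8+2+7 = 17 sets the makespan at 17 days.
J7 finishes as early as 14 and must finish by 17.
So J7 can slip 17 − 14 = 3 days.

3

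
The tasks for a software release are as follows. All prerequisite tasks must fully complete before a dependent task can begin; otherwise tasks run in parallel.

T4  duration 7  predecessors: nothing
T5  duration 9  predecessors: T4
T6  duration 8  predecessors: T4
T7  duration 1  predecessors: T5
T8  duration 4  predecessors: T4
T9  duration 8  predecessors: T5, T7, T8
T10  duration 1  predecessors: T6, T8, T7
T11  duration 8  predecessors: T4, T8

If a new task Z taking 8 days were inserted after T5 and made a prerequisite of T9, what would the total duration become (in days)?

Originally the schedule takes 25 days.
With Z inserted, T9 now waits for max(T5, T7, T8, Z).
New critical path: T4→T5→Z→T9 = 7+9+8+8 = 32 ⇒ 32 days.

32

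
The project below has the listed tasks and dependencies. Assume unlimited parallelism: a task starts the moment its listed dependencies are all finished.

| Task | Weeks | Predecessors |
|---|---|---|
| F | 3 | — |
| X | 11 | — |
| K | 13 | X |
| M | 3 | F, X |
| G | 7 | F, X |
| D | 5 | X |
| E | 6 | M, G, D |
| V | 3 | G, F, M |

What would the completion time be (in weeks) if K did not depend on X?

24

With the dependency in place, X→K = 11+13 = 24 sets the finish at 24 weeks.
Without X→K, K's earliest start moves from 11 to 0.
The longest chain is now X→G→E = 11+7+6 = 24, so the plan takes 24 weeks.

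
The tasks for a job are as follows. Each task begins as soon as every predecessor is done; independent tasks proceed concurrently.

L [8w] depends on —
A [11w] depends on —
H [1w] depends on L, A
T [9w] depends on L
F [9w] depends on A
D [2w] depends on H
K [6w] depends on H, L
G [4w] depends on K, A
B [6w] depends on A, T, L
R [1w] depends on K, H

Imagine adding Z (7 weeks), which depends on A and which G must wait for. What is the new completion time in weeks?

Originally the job takes 23 weeks.
With Z inserted, G now waits for max(K, A, Z).
New critical path: L→T→B = 8+9+6 = 23 ⇒ 23 weeks.

23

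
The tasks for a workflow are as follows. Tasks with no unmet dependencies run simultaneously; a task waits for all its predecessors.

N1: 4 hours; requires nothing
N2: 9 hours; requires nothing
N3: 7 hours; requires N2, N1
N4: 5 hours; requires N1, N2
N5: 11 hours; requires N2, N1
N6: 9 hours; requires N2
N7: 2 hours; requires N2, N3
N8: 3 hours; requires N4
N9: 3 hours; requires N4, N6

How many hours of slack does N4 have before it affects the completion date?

N2→N6→N9 = 9+9+3 = 21 sets the makespan at 21 hours.
Longest path through N4: 17 hours (earliest finish 14, latest finish 18).
Float = 21 − 17 = 4.

4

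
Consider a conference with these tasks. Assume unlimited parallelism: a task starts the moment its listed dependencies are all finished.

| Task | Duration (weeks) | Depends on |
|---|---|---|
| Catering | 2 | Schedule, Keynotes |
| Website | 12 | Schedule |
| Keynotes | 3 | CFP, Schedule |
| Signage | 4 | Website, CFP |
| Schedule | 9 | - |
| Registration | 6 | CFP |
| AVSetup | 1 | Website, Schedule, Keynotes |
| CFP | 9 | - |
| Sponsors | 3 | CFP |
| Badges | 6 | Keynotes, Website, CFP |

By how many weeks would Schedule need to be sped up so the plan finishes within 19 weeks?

Current finish: 27 weeks; target: 19.
Schedule is on every critical path, so each week cut from Schedule cuts the finish by one (this holds down to a finish of 19).
Need 27 − 19 = 8 weeks off Schedule → Schedule becomes 1 week, finish becomes 19.

8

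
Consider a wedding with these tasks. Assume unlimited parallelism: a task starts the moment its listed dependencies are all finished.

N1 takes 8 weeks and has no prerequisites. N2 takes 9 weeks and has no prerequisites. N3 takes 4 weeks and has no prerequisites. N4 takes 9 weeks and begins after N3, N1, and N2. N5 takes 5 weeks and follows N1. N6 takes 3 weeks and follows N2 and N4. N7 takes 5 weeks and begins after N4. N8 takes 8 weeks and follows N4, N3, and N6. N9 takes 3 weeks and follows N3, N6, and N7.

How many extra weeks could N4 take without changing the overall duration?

N2→N4→N6→N8 = 9+9+3+8 = 29 sets the makespan at 29 weeks.
N4 finishes as early as 18 and must finish by 18.
Float = 29 − 29 = 0.

0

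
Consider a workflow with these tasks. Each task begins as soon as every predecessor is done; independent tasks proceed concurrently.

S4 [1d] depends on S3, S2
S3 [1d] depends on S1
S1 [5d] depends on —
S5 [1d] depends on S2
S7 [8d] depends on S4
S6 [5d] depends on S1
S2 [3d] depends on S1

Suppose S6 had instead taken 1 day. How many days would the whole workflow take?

Actual critical path: S1→S2→S4→S7 = 5+3+1+8 = 17 ⇒ 17 days.
S6 is off the critical path — its longest chain is 10 days, giving 7 of slack.
The critical path is still S1→S2→S4→S7; finish is now 17 days.

17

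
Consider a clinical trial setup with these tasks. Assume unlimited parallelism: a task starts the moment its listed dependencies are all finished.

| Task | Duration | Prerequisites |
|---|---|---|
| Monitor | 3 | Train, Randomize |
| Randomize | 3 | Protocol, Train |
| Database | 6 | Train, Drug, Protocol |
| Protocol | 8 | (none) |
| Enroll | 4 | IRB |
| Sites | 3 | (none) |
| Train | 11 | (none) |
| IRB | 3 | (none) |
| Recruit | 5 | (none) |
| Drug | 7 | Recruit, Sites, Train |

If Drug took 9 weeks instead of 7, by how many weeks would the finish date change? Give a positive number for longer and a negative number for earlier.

Baseline: Train→Drug→Database = 11+7+6 = 24 → 24 weeks.
Drug lies on that path, so at 9 weeks the path becomes 26 weeks.
That remains the longest chain; total 26 weeks.
Change in finish: 26 − 24 = +2 weeks.

2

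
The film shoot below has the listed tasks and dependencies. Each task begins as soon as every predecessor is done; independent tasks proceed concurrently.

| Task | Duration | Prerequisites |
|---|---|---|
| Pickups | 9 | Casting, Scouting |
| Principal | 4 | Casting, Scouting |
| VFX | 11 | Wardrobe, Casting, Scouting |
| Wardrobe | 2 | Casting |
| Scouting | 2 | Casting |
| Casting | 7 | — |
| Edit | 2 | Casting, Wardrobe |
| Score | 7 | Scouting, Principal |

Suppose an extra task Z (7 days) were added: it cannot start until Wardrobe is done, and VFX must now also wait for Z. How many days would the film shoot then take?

Originally the film shoot takes 20 days.
With Z inserted, VFX now waits for max(Wardrobe, Casting, Scouting, Z).
New critical path: Casting→Wardrobe→Z→VFX = 7+2+7+11 = 27 ⇒ 27 days.

27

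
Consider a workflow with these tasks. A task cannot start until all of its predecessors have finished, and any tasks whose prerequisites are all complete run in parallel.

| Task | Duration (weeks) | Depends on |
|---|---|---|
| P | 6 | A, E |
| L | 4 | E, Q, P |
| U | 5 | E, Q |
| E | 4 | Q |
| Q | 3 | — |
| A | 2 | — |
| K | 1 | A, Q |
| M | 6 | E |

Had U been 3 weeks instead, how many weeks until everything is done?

Critical path before the change: Q→E→P→L = 3+4+6+4 = 17 giving 17 weeks.
U is off the critical path — its longest chain is 12 weeks, giving 5 of slack.
The critical path is still Q→E→P→L; finish is now 17 weeks.

17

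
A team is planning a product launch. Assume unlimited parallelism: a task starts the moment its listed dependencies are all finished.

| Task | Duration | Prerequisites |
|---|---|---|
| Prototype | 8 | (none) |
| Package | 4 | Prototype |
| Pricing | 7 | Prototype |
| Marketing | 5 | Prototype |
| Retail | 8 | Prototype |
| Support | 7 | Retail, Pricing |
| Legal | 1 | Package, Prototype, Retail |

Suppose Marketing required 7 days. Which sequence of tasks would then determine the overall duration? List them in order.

Baseline: Prototype→Retail→Support = 8+8+7 = 23 → 23 days.
Marketing is off the critical path — its longest chain is 13 days, giving 10 of slack.
The critical path is still Prototype→Retail→Support; finish is now 23 days.

Prototype, Retail, Support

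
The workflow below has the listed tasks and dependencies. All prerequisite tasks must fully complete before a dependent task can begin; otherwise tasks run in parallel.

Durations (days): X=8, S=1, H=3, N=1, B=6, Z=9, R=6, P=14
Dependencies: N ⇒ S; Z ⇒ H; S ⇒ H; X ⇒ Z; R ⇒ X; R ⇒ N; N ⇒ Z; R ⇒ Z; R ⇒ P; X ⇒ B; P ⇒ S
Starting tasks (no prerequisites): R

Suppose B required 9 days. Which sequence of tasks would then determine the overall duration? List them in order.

Actual critical path: R→X→Z→H = 6+8+9+3 = 26 ⇒ 26 days.
B is off the critical path — its longest chain is 20 days, giving 6 of slack.
The critical path is still R→X→Z→H; finish is now 26 days.

R, X, Z, H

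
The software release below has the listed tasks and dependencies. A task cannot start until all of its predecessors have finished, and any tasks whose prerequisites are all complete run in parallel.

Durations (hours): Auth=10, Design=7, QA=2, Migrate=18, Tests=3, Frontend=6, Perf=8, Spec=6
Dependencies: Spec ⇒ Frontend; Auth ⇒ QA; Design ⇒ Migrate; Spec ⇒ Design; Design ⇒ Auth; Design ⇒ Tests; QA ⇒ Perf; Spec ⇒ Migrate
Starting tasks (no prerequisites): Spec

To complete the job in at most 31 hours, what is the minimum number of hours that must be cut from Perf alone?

2

Current finish: 33 hours; target: 31.
Perf is on every critical path, so each hour cut from Perf cuts the finish by one (this holds down to a finish of 31).
Need 33 − 31 = 2 hours off Perf → Perf becomes 6 hours, finish becomes 31.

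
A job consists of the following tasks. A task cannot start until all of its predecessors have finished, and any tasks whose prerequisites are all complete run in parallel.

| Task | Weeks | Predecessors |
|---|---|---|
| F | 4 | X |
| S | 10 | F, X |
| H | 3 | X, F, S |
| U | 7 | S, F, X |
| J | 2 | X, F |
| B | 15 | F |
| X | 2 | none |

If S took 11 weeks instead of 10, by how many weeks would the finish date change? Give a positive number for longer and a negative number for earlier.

1

Actual critical path: X→F→S→U = 2+4+10+7 = 23 ⇒ 23 weeks.
S is on the critical path; changing it to 11 makes that path 24 weeks.
The critical path is still X→F→S→U; finish is now 24 weeks.
Change in finish: 24 − 23 = +1 weeks.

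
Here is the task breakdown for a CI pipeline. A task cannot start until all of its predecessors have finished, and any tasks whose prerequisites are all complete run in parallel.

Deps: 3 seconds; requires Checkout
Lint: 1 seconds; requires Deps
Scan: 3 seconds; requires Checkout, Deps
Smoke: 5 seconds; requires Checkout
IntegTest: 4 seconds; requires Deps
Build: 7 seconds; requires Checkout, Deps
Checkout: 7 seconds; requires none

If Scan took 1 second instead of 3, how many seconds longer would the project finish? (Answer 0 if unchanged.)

As given, the longest chain is Checkout→Deps→Build = 7+3+7 = 17, so the finish is 17 seconds.
Scan has 4 seconds of float (longest path through it is 13).
That remains the longest chain; total 17 seconds.
Change in finish: 17 − 17 = +0 seconds.

0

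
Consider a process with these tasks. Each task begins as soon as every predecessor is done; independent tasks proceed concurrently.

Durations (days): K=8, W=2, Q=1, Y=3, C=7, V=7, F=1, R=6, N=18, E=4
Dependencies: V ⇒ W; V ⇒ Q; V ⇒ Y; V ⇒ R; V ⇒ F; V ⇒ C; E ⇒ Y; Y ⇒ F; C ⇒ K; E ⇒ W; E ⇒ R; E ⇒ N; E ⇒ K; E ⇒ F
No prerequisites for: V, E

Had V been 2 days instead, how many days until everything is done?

The binding path is V→C→K = 7+7+8 = 22; finish at 22 days.
V lies on that path, so at 2 days the path becomes 17 days.
New critical path: E→N = 4+18 = 22 ⇒ 22 days.

22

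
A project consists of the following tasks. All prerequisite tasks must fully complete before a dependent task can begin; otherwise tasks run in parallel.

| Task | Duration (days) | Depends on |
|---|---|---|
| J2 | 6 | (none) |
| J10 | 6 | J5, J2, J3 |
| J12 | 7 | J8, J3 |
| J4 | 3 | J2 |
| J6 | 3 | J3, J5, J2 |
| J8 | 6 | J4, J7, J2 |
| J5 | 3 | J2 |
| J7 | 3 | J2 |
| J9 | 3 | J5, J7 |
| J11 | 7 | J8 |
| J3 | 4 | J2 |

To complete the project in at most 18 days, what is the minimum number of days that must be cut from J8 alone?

4

Current finish: 22 days; target: 18.
J8 is on every critical path, so each day cut from J8 cuts the finish by one (this holds down to a finish of 17).
Need 22 − 18 = 4 days off J8 → J8 becomes 2 days, finish becomes 18.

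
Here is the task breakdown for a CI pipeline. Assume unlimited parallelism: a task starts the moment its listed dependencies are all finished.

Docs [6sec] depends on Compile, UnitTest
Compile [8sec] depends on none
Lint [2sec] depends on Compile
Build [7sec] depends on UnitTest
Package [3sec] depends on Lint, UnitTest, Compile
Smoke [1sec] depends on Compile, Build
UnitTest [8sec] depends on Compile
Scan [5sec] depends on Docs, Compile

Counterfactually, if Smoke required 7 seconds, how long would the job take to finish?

The binding path is Compile→UnitTest→Docs→Scan = 8+8+6+5 = 27; finish at 27 seconds.
Smoke is off the critical path — its longest chain is 24 seconds, giving 3 of slack.
New critical path: Compile→UnitTest→Build→Smoke = 8+8+7+7 = 30 ⇒ 30 seconds.

30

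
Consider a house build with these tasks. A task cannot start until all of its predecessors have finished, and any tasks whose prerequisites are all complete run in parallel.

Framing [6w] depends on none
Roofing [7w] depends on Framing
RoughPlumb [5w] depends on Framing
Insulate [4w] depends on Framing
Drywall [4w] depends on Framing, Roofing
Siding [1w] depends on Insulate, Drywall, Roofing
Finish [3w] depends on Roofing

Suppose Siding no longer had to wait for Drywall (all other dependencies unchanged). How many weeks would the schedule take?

Original critical path: Framing→Roofing→Drywall→Siding = 6+7+4+1 = 18 ⇒ 18 weeks.
Without Drywall→Siding, Siding's earliest start moves from 17 to 13.
The longest chain is now Framing→Roofing→Drywall = 6+7+4 = 17, so the schedule takes 17 weeks.

17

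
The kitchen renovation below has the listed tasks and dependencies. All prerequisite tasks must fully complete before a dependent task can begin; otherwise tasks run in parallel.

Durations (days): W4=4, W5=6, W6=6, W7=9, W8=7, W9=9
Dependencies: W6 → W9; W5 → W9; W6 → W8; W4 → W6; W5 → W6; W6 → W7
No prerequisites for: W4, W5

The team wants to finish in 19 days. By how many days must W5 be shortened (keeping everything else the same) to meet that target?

Current finish: 21 days; target: 19.
W5 is on every critical path, so each day cut from W5 cuts the finish by one (this holds down to a finish of 19).
Need 21 − 19 = 2 days off W5 → W5 becomes 4 days, finish becomes 19.

2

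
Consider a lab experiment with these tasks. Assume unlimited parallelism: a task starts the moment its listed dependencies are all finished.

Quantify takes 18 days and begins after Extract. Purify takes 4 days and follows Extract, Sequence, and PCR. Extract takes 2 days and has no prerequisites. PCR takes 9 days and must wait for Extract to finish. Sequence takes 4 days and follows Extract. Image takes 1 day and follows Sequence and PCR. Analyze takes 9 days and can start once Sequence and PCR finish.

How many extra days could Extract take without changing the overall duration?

0

Extract→PCR→Analyze = 2+9+9 = 20 sets the makespan at 20 days.
Longest path through Extract: 20 days (earliest finish 2, latest finish 2).
Slack of Extract = 0 − 0 = 0 days.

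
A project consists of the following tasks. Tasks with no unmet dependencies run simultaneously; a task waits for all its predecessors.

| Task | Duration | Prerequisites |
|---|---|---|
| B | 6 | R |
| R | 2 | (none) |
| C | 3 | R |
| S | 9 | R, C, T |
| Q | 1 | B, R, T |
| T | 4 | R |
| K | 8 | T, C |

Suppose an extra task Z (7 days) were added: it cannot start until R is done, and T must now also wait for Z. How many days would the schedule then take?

Originally the schedule takes 15 days.
With Z inserted, T now waits for max(R, Z).
New critical path: R→Z→T→S = 2+7+4+9 = 22 ⇒ 22 days.

22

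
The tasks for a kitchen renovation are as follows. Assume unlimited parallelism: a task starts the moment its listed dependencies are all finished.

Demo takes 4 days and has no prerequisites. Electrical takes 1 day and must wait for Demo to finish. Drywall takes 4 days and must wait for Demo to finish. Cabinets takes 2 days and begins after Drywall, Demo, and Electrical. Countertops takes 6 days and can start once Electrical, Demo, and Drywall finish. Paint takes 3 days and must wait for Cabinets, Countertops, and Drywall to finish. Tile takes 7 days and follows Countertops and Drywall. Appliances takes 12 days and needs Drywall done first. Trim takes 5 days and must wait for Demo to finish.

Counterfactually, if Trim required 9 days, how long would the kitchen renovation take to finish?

21

Baseline: Demo→Drywall→Countertops→Tile = 4+4+6+7 = 21 → 21 days.
The longest path through Trim is only 9 days, so Trim has float 12.
No other chain overtakes it, so the finish is 21 days.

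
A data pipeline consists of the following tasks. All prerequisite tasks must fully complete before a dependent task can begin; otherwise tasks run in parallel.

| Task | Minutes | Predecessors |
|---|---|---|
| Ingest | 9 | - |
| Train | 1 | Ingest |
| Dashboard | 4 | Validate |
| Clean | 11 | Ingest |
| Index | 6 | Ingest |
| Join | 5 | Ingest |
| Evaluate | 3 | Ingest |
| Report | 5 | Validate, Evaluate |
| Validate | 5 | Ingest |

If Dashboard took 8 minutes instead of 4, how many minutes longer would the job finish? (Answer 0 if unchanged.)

2

The binding path is Ingest→Clean = 9+11 = 20; finish at 20 minutes.
The longest path through Dashboard is only 18 minutes, so Dashboard has float 2.
The binding chain switches to Ingest→Validate→Dashboard = 9+5+8 = 22; finish 22 minutes.
Change in finish: 22 − 20 = +2 minutes.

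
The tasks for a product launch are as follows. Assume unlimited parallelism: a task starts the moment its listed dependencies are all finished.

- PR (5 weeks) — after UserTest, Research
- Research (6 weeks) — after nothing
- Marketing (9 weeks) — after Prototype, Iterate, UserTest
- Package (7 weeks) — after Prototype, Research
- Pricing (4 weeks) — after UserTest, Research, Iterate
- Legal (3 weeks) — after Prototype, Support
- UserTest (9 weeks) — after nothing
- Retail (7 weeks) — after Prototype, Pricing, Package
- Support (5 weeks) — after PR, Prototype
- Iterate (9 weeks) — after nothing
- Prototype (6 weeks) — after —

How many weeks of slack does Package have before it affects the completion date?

2

The longest chain is UserTest→PR→Support→Legal = 9+5+5+3 = 22; overall finish 22 weeks.
The longest chain containing Package totals 20 weeks.
Float = 22 − 20 = 2.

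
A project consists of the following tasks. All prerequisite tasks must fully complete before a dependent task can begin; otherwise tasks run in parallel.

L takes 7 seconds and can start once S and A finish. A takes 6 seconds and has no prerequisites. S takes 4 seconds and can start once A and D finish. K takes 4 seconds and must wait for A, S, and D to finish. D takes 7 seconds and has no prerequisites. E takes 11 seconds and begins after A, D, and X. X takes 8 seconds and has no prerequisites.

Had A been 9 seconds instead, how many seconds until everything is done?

20

As given, the longest chain is X→E = 8+11 = 19, so the finish is 19 seconds.
A has 2 seconds of float (longest path through it is 17).
Now A→E = 9+11 = 20 is longest, so the finish becomes 20 seconds.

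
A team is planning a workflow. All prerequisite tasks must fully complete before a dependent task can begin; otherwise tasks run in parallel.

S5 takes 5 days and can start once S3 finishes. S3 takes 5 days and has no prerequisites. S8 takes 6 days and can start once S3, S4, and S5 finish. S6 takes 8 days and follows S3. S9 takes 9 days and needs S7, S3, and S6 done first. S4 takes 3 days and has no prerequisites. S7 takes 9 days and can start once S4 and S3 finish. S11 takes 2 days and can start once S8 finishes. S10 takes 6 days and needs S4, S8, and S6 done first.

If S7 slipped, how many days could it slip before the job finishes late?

S3→S7→S9 = 5+9+9 = 23 sets the makespan at 23 days.
S7 finishes as early as 14 and must finish by 14.
Float = 23 − 23 = 0.

0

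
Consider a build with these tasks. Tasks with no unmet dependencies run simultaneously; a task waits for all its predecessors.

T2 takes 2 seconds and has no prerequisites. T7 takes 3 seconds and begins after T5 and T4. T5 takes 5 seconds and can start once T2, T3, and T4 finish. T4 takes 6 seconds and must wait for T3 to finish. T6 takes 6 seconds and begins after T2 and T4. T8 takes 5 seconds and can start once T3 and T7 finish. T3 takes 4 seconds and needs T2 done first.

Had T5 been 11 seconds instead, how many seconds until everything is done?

Baseline: T2→T3→T4→T5→T7→T8 = 2+4+6+5+3+5 = 25 → 25 seconds.
T5 lies on that path, so at 11 seconds the path becomes 31 seconds.
The critical path is still T2→T3→T4→T5→T7→T8; finish is now 31 seconds.

31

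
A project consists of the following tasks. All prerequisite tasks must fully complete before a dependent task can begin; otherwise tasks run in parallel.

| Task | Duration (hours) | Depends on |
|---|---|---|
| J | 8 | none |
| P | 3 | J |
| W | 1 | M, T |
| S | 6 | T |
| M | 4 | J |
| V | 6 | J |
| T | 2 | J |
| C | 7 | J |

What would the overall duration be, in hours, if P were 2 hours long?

16

The binding path is J→T→S = 8+2+6 = 16; finish at 16 hours.
P has 5 hours of float (longest path through it is 11).
That remains the longest chain; total 16 hours.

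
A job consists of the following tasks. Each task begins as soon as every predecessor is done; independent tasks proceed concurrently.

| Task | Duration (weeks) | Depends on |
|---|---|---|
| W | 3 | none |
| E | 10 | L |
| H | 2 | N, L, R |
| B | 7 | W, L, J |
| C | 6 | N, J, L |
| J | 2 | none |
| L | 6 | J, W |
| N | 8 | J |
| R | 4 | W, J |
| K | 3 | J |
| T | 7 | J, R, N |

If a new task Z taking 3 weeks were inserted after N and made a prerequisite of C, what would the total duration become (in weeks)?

19

Originally the job takes 19 weeks.
With Z inserted, C now waits for max(N, J, L, Z).
New critical path: J→N→Z→C = 2+8+3+6 = 19 ⇒ 19 weeks.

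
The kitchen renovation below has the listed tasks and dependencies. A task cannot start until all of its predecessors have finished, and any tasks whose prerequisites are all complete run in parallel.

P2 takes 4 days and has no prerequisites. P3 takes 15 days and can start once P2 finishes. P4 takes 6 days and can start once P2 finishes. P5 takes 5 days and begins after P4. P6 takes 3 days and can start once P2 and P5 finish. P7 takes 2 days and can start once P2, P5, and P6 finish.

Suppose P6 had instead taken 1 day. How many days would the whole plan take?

19

Actual critical path: P2→P4→P5→P6→P7 = 4+6+5+3+2 = 20 ⇒ 20 days.
Since P6 is critical, the -2 change carries straight to that chain (now 18 days).
New critical path: P2→P3 = 4+15 = 19 ⇒ 19 days.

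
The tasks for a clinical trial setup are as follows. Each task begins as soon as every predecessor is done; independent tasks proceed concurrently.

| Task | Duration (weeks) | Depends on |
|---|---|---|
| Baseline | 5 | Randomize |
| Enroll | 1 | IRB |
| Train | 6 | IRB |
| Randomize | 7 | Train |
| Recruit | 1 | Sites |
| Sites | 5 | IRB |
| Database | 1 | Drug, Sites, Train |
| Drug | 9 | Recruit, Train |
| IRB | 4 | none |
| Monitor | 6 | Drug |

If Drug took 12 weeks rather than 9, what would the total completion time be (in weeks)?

Critical path before the change: IRB→Sites→Recruit→Drug→Monitor = 4+5+1+9+6 = 25 giving 25 weeks.
Since Drug is critical, the +3 change carries straight to that chain (now 28 weeks).
No other chain overtakes it, so the finish is 28 weeks.

28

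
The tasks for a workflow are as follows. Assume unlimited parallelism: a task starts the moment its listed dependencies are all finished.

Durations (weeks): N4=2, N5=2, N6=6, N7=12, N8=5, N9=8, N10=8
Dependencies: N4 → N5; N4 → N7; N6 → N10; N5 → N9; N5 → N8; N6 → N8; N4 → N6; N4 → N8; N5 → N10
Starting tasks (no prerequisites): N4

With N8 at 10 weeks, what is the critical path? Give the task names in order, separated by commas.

Critical path before the change: N4→N6→N10 = 2+6+8 = 16 giving 16 weeks.
N8 is off the critical path — its longest chain is 13 weeks, giving 3 of slack.
Now N4→N6→N8 = 2+6+10 = 18 is longest, so the finish becomes 18 weeks.

N4, N6, N8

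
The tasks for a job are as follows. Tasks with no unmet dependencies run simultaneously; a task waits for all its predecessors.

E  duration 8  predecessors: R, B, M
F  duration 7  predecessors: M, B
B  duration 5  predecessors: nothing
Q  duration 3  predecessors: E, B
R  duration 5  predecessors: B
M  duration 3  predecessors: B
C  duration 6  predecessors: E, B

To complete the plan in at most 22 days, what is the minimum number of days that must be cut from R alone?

Current finish: 24 days; target: 22.
R is on every critical path, so each day cut from R cuts the finish by one (this holds down to a finish of 22).
Need 24 − 22 = 2 days off R → R becomes 3 days, finish becomes 22.

2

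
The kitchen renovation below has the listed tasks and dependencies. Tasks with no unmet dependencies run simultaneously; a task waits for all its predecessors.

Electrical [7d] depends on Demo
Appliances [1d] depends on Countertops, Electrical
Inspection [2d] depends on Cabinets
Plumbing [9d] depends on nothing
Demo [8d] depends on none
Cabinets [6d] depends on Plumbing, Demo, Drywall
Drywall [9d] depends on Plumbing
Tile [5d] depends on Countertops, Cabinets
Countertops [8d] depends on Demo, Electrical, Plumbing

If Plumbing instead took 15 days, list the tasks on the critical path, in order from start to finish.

Plumbing, Drywall, Cabinets, Tile

As given, the longest chain is Plumbing→Drywall→Cabinets→Tile = 9+9+6+5 = 29, so the finish is 29 days.
Plumbing lies on that path, so at 15 days the path becomes 35 days.
That remains the longest chain; total 35 days.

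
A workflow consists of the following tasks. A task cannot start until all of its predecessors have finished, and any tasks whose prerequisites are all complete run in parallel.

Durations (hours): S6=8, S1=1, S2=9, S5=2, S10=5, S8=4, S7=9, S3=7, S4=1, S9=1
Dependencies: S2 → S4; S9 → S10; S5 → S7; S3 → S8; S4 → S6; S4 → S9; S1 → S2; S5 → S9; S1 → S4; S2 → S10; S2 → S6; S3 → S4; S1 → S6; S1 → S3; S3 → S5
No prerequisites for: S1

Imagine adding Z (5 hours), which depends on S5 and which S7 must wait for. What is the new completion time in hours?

24

Originally the job takes 19 hours.
With Z inserted, S7 now waits for max(S5, Z).
New critical path: S1→S3→S5→Z→S7 = 1+7+2+5+9 = 24 ⇒ 24 hours.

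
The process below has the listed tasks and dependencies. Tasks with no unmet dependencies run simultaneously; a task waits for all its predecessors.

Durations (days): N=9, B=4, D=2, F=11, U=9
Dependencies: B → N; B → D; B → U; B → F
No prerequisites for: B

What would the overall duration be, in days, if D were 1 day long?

The binding path is B→F = 4+11 = 15; finish at 15 days.
D is off the critical path — its longest chain is 6 days, giving 9 of slack.
The critical path is still B→F; finish is now 15 days.

15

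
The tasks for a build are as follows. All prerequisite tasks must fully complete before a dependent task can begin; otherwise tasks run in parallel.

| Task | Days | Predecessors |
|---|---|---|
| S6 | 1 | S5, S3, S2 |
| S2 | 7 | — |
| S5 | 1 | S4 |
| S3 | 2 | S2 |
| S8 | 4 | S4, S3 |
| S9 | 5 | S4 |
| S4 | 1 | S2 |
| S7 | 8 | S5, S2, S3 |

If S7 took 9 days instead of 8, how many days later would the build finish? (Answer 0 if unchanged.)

1

Baseline: S2→S3→S7 = 7+2+8 = 17 → 17 days.
Since S7 is critical, the +1 change carries straight to that chain (now 18 days).
The critical path is still S2→S3→S7; finish is now 18 days.
Change in finish: 18 − 17 = +1 days.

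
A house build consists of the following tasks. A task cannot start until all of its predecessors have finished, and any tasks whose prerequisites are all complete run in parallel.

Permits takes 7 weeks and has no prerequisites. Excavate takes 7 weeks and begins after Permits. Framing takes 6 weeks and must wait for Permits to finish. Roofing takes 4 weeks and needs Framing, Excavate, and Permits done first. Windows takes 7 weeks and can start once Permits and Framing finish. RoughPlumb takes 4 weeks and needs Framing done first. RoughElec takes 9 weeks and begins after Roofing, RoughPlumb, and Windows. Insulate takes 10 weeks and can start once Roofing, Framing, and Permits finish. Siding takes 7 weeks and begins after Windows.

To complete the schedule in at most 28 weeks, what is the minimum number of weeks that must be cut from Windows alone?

1

Current finish: 29 weeks; target: 28.
Windows is on every critical path, so each week cut from Windows cuts the finish by one (this holds down to a finish of 28).
Need 29 − 28 = 1 week off Windows → Windows becomes 6 weeks, finish becomes 28.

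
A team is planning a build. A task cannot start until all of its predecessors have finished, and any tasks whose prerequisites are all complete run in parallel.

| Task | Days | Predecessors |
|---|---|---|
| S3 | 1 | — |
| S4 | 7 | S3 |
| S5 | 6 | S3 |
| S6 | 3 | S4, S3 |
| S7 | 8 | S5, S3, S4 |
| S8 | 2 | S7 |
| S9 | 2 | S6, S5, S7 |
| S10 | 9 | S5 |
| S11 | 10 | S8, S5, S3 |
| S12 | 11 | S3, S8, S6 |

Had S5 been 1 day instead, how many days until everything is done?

As given, the longest chain is S3→S4→S7→S8→S12 = 1+7+8+2+11 = 29, so the finish is 29 days.
S5 is off the critical path — its longest chain is 28 days, giving 1 of slack.
The critical path is still S3→S4→S7→S8→S12; finish is now 29 days.

29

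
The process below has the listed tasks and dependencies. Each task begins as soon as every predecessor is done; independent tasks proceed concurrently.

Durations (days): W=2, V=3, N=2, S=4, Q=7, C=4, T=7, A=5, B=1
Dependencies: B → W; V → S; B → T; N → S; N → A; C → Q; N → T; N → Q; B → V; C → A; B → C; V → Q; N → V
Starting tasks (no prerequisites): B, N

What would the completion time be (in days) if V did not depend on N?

12

With the dependency in place, B→C→Q = 1+4+7 = 12 sets the finish at 12 days.
Without N→V, V's earliest start moves from 2 to 1.
The longest chain is now B→C→Q = 1+4+7 = 12, so the schedule takes 12 days.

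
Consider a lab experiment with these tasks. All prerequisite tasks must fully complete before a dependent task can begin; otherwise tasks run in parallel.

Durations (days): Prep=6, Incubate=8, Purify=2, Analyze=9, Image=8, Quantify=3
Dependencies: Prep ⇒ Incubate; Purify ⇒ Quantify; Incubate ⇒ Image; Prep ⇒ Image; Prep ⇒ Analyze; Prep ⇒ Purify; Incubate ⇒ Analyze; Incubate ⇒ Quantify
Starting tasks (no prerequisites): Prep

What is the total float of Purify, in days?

12

Critical path: Prep→Incubate→Analyze = 6+8+9 = 23, so the finish is 23 days.
The longest chain containing Purify totals 11 days.
Float = 23 − 11 = 12.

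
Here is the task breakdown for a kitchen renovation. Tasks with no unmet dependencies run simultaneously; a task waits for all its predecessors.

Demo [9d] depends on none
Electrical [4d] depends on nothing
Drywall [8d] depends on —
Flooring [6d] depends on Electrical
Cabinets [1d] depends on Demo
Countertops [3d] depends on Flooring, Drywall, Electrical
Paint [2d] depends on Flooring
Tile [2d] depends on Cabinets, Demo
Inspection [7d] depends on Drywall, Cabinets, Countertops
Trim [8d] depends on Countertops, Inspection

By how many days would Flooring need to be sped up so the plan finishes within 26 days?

2

Current finish: 28 days; target: 26.
Flooring is on every critical path, so each day cut from Flooring cuts the finish by one (this holds down to a finish of 26).
Need 28 − 26 = 2 days off Flooring → Flooring becomes 4 days, finish becomes 26.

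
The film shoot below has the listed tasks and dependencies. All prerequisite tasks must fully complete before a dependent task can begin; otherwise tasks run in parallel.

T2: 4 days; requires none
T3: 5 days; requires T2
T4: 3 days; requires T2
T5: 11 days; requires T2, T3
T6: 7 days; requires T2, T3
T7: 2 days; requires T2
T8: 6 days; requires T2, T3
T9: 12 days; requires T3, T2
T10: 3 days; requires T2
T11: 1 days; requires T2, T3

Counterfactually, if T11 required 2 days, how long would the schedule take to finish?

Baseline: T2→T3→T9 = 4+5+12 = 21 → 21 days.
T11 is off the critical path — its longest chain is 10 days, giving 11 of slack.
No other chain overtakes it, so the finish is 21 days.

21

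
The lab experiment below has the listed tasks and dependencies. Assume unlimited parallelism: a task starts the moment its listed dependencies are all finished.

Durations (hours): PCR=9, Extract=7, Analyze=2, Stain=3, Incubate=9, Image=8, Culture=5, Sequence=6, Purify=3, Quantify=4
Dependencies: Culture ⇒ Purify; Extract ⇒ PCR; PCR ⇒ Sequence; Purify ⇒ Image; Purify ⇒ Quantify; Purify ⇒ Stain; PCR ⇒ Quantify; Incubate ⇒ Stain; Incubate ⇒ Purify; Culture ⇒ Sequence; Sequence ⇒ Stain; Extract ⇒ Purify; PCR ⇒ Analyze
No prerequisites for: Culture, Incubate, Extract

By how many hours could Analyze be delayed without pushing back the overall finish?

Extract→PCR→Sequence→Stain = 7+9+6+3 = 25 sets the makespan at 25 hours.
Analyze finishes as early as 18 and must finish by 25.
So Analyze can slip 25 − 18 = 7 hours.

7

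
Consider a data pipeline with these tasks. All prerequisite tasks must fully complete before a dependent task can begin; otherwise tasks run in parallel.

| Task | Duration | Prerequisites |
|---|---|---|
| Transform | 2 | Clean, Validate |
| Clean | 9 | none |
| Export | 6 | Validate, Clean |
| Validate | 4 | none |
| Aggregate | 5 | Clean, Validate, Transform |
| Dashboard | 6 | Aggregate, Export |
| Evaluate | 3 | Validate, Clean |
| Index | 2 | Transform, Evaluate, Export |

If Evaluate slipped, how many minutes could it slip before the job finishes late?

8

The longest chain is Clean→Transform→Aggregate→Dashboard = 9+2+5+6 = 22; overall finish 22 minutes.
Longest path through Evaluate: 14 minutes (earliest finish 12, latest finish 20).
Float = 22 − 14 = 8.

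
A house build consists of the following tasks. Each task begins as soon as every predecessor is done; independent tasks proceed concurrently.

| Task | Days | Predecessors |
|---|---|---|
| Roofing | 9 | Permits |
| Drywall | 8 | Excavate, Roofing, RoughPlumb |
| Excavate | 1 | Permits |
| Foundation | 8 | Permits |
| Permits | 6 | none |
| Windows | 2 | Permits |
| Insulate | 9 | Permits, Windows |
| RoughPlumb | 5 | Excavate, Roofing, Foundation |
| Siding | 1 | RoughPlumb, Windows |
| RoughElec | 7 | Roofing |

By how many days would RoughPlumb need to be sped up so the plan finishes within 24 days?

4

Current finish: 28 days; target: 24.
RoughPlumb is on every critical path, so each day cut from RoughPlumb cuts the finish by one (this holds down to a finish of 24).
Need 28 − 24 = 4 days off RoughPlumb → RoughPlumb becomes 1 day, finish becomes 24.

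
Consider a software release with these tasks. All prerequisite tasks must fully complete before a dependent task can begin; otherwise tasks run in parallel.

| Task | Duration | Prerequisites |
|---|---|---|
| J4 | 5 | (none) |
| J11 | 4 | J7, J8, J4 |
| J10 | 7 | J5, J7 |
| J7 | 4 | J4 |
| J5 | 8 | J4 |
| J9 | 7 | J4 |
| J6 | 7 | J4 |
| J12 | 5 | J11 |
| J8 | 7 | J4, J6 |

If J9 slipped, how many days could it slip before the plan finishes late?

J4→J6→J8→J11→J12 = 5+7+7+4+5 = 28 sets the makespan at 28 days.
J9 finishes as early as 12 and must finish by 28.
So J9 can slip 28 − 12 = 16 days.

16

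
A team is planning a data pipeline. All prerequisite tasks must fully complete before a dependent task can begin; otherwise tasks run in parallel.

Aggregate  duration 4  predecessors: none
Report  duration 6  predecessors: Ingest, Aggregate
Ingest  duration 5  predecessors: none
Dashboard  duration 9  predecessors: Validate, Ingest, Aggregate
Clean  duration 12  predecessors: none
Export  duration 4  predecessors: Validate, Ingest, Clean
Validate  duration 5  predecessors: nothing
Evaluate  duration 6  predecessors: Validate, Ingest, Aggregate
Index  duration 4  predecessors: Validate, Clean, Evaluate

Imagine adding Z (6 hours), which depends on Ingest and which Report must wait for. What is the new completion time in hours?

Originally the job takes 16 hours.
With Z inserted, Report now waits for max(Ingest, Aggregate, Z).
New critical path: Ingest→Z→Report = 5+6+6 = 17 ⇒ 17 hours.

17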